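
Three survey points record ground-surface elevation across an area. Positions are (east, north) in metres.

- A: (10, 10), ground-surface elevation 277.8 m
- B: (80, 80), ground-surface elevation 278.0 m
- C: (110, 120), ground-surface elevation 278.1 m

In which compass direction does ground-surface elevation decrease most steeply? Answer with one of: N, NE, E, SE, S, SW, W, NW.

SW

Differences from A: to B (Δx, Δy, Δh) = (70, 70, +0.2); to C = (100, 110, +0.3).
Solve a·Δx + b·Δy = Δz: det = 70·110 − 100·70 = 700.
∂z/∂x = [(+0.2)·110 − (+0.3)·70] / 700 = +0.001429
∂z/∂y = [70·(+0.3) − 100·(+0.2)] / 700 = +0.001429
Steepest decrease is along −∇f = (-0.001429 E, -0.001429 N) → southwest.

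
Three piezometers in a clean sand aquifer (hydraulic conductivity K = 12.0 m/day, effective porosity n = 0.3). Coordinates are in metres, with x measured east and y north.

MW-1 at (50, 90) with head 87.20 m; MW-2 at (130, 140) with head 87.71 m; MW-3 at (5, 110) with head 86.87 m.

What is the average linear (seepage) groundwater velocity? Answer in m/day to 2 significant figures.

Taking MW-1 as reference: MW-2−MW-1 = (80, 50, +0.51); MW-3−MW-1 = (-45, 20, -0.33).
Determinant of the coordinate differences = 80·20 − (-45)·50 = 3850.
∂h/∂x = [(+0.51)·20 − (-0.33)·50] / 3850 = +0.006935
∂h/∂y = [80·(-0.33) − (-45)·(+0.51)] / 3850 = -0.0008961
|∇h| = √(0.006935² + -0.0008961²) = 0.006993
Seepage velocity v = K·i/n = 12.0 × 0.006993 / 0.3 = 0.2797 m/day.

0.28 m/day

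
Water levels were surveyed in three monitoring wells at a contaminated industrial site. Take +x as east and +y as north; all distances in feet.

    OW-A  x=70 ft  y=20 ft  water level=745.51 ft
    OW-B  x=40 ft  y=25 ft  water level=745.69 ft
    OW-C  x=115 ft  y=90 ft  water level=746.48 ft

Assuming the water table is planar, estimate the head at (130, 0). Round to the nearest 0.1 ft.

745.0 ft

Differences from OW-A: to OW-B (Δx, Δy, Δh) = (-30, 5, +0.18); to OW-C = (45, 70, +0.97).
Solve a·Δx + b·Δy = Δh: det = (-30)·70 − 45·5 = -2325.
∂h/∂x = [(+0.18)·70 − (+0.97)·5] / -2325 = -0.003333
∂h/∂y = [(-30)·(+0.97) − 45·(+0.18)] / -2325 = +0.01600
h(130, 0) = 745.51 + (-0.003333)·(60) + (+0.01600)·(-20) = 745.51 -0.200 -0.320 = 744.990 ft.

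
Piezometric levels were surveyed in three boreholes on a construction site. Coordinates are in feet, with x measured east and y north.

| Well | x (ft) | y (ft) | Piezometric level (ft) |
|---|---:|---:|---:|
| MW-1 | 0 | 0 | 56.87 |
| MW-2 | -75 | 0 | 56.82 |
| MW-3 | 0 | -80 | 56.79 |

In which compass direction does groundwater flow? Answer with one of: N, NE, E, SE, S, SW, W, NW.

SW

∂h/∂x = (56.82 − 56.87) / (-75 − 0) = +0.0006667
∂h/∂y = (56.79 − 56.87) / (-80 − 0) = +0.0010000
Flow = −∇h = (-0.0006667 east, -0.0010000 north), which points southwest.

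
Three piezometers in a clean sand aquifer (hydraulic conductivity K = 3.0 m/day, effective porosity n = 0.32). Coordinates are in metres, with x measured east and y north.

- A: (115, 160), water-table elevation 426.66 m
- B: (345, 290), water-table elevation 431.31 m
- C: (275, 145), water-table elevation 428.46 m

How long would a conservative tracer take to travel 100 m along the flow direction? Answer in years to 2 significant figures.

With h = a·x + b·y + c and A as origin, the differences give:
  230·a + 130·b = +4.65
  160·a + (-15)·b = +1.80
Eliminate b (×(-15) and ×130, subtract): -24250·a = -303.750 → a = ∂h/∂x = +0.01253
Back-substitute: b = ∂h/∂y = +0.01361.
|∇h| = √(0.01253² + 0.01361²) = 0.0185
Seepage velocity v = K·i/n = 3.0 × 0.0185 / 0.32 = 0.1734 m/day.
t = 100 / 0.1734 = 576.7 days = 1.58 years.

1.6 years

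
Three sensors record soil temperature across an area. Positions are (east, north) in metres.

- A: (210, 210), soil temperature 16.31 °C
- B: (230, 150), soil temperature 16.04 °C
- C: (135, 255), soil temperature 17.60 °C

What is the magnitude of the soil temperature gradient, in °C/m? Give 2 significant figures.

With T = a·x + b·y + c and A as origin, the differences give:
  20·a + (-60)·b = -0.27
  (-75)·a + 45·b = +1.29
Eliminate b (×45 and ×(-60), subtract): -3600·a = 65.250 → a = ∂T/∂x = -0.01813
Back-substitute: b = ∂T/∂y = -0.001542.
|∇f| = √(-0.01813² + -0.001542²) = 0.0182 °C/m

0.018 °C/m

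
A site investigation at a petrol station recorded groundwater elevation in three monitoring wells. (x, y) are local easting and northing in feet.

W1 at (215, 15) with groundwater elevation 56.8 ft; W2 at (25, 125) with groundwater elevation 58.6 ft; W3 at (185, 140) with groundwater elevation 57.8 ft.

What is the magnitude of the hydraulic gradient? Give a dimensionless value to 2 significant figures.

With h = a·x + b·y + c and W1 as origin, the differences give:
  (-190)·a + 110·b = +1.8
  (-30)·a + 125·b = +1.0
Eliminate b (×125 and ×110, subtract): -20450·a = 115.00 → a = ∂h/∂x = -0.005623
Back-substitute: b = ∂h/∂y = +0.006650.
|∇h| = √(-0.005623² + 0.006650²) = 0.008709

0.0087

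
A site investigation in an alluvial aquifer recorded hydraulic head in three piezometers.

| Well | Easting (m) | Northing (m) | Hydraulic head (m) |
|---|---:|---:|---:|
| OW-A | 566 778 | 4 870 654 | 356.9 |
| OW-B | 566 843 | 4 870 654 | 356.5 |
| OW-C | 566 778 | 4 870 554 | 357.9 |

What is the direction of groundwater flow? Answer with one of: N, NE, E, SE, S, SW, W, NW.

NE

∂h/∂x = (356.5 − 356.9) / (566843 − 566778) = -0.006154
∂h/∂y = (357.9 − 356.9) / (4870554 − 4870654) = -0.01000
Flow = −∇h = (+0.006154 east, +0.01000 north), which points northeast.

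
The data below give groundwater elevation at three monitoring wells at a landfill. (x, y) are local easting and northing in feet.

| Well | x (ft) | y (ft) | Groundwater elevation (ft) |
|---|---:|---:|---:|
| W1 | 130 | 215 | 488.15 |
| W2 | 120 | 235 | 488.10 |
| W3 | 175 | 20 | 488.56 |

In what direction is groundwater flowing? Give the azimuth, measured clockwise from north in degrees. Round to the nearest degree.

320°

Differences from W1: to W2 (Δx, Δy, Δh) = (-10, 20, -0.05); to W3 = (45, -195, +0.41).
Determinant of the coordinate differences = (-10)·(-195) − 45·20 = 1050.
∂h/∂x = [(-0.05)·(-195) − (+0.41)·20] / 1050 = +0.001476
∂h/∂y = [(-10)·(+0.41) − 45·(-0.05)] / 1050 = -0.001762
Flow direction (−∇h) has components (-0.001476 E, +0.001762 N).
Azimuth = atan2(E, N) = atan2(-0.001476, +0.001762) = 320.0° ≈ 320°.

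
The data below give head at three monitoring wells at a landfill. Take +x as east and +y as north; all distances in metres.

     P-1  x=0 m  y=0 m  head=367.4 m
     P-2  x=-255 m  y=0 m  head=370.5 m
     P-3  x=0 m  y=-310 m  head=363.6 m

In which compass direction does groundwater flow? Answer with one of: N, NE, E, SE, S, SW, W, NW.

∂h/∂x = (370.5 − 367.4) / (-255 − 0) = -0.01216
∂h/∂y = (363.6 − 367.4) / (-310 − 0) = +0.01226
Flow = −∇h = (+0.01216 east, -0.01226 north), which points southeast.

SE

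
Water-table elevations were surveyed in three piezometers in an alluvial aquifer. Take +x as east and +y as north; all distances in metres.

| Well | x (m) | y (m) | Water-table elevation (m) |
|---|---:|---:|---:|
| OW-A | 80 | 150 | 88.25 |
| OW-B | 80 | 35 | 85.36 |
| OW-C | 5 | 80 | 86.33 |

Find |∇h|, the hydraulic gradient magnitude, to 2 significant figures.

0.025

Differences from OW-A: to OW-B (Δx, Δy, Δh) = (0, -115, -2.89); to OW-C = (-75, -70, -1.92).
Solve a·Δx + b·Δy = Δh: det = 0·(-70) − (-75)·(-115) = -8625.
∂h/∂x = [(-2.89)·(-70) − (-1.92)·(-115)] / -8625 = +0.002145
∂h/∂y = [0·(-1.92) − (-75)·(-2.89)] / -8625 = +0.02513
|∇h| = √(0.002145² + 0.02513²) = 0.02522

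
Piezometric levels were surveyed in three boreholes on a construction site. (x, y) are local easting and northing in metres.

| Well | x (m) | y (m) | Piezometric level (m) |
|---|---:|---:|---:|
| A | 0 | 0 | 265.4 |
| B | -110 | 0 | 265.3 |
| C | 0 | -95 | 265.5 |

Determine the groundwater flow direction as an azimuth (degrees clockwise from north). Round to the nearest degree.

319°

∂h/∂x = (265.3 − 265.4) / (-110 − 0) = +0.0009091
∂h/∂y = (265.5 − 265.4) / (-95 − 0) = -0.001053
Flow direction (−∇h) has components (-0.0009091 E, +0.001053 N).
Azimuth = atan2(E, N) = atan2(-0.0009091, +0.001053) = 319.2° ≈ 319°.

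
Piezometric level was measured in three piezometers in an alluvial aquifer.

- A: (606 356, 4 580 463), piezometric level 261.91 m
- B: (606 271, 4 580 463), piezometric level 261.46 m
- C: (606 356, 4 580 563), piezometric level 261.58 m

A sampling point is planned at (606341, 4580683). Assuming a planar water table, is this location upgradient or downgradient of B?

∂h/∂x = (261.46 − 261.91) / (606271 − 606356) = +0.005294
∂h/∂y = (261.58 − 261.91) / (4580563 − 4580463) = -0.003300
Head at (606341, 4580683) = 261.91 + (+0.005294)·(-15) + (-0.003300)·(220) = 261.10 m.
That is lower than the 261.46 m at B, so the point is downgradient.

downgradient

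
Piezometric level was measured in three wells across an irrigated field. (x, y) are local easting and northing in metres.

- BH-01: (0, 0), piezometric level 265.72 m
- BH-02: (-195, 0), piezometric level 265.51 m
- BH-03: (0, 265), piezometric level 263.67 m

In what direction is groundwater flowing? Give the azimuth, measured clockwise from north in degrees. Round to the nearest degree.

∂h/∂x = (265.51 − 265.72) / (-195 − 0) = +0.001077
∂h/∂y = (263.67 − 265.72) / (265 − 0) = -0.007736
Flow direction (−∇h) has components (-0.001077 E, +0.007736 N).
Azimuth = atan2(E, N) = atan2(-0.001077, +0.007736) = 352.1° ≈ 352°.

352°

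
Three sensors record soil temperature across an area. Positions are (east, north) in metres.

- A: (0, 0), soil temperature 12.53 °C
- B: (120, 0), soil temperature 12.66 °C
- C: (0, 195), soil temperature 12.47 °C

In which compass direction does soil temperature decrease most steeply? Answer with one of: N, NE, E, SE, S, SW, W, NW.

W

∂T/∂x = (12.66 − 12.53) / (120 − 0) = +0.001083
∂T/∂y = (12.47 − 12.53) / (195 − 0) = -0.0003077
Steepest decrease is along −∇f = (-0.001083 E, +0.0003077 N) → west.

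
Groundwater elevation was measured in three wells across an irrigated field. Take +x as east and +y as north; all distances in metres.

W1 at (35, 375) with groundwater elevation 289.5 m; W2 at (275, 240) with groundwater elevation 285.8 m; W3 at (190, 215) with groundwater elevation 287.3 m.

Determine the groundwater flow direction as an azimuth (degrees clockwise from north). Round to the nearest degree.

081°

Taking W1 as reference: W2−W1 = (240, -135, -3.7); W3−W1 = (155, -160, -2.2).
Solve a·Δx + b·Δy = Δh: det = 240·(-160) − 155·(-135) = -17475.
∂h/∂x = [(-3.7)·(-160) − (-2.2)·(-135)] / -17475 = -0.01688
∂h/∂y = [240·(-2.2) − 155·(-3.7)] / -17475 = -0.002604
Flow direction (−∇h) has components (+0.01688 E, +0.002604 N).
Azimuth = atan2(E, N) = atan2(+0.01688, +0.002604) = 81.2° ≈ 081°.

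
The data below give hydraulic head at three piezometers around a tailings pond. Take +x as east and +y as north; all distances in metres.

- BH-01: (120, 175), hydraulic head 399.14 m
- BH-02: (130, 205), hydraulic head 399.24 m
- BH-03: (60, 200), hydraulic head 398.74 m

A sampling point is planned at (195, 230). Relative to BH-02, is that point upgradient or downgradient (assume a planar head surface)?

Differences from BH-01: to BH-02 (Δx, Δy, Δh) = (10, 30, +0.10); to BH-03 = (-60, 25, -0.40).
Solve a·Δx + b·Δy = Δh: det = 10·25 − (-60)·30 = 2050.
∂h/∂x = [(+0.10)·25 − (-0.40)·30] / 2050 = +0.007073
∂h/∂y = [10·(-0.40) − (-60)·(+0.10)] / 2050 = +0.0009756
Head at (195, 230) = 399.14 + (+0.007073)·(75) + (+0.0009756)·(55) = 399.72 m.
That is higher than the 399.24 m at BH-02, so the point is upgradient.

upgradient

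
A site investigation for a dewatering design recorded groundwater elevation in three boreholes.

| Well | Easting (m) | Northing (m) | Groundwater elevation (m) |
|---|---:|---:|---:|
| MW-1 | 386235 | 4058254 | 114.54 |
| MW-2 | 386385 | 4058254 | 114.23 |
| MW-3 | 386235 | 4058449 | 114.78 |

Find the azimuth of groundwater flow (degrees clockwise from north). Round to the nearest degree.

121°

∂h/∂x = (114.23 − 114.54) / (386385 − 386235) = -0.002067
∂h/∂y = (114.78 − 114.54) / (4058449 − 4058254) = +0.001231
Flow direction (−∇h) has components (+0.002067 E, -0.001231 N).
Azimuth = atan2(E, N) = atan2(+0.002067, -0.001231) = 120.8° ≈ 121°.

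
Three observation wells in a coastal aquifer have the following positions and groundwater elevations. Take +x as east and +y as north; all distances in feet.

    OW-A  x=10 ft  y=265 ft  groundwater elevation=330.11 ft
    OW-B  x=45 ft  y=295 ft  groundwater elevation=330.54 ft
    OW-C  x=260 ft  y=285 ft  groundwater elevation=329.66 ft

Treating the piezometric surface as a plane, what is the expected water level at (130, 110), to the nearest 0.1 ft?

326.9 ft

Differences from OW-A: to OW-B (Δx, Δy, Δh) = (35, 30, +0.43); to OW-C = (250, 20, -0.45).
Solve a·Δx + b·Δy = Δh: det = 35·20 − 250·30 = -6800.
∂h/∂x = [(+0.43)·20 − (-0.45)·30] / -6800 = -0.003250
∂h/∂y = [35·(-0.45) − 250·(+0.43)] / -6800 = +0.01813
h(130, 110) = 330.11 + (-0.003250)·(120) + (+0.01813)·(-155) = 330.11 -0.390 -2.809 = 326.911 ft.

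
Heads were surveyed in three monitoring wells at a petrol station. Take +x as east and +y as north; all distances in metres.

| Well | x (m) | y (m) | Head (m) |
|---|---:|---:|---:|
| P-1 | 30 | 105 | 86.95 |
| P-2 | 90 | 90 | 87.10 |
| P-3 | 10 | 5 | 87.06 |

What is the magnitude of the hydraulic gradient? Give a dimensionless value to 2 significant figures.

Differences from P-1: to P-2 (Δx, Δy, Δh) = (60, -15, +0.15); to P-3 = (-20, -100, +0.11).
Solve a·Δx + b·Δy = Δh: det = 60·(-100) − (-20)·(-15) = -6300.
∂h/∂x = [(+0.15)·(-100) − (+0.11)·(-15)] / -6300 = +0.002119
∂h/∂y = [60·(+0.11) − (-20)·(+0.15)] / -6300 = -0.001524
|∇h| = √(0.002119² + -0.001524²) = 0.00261

0.0026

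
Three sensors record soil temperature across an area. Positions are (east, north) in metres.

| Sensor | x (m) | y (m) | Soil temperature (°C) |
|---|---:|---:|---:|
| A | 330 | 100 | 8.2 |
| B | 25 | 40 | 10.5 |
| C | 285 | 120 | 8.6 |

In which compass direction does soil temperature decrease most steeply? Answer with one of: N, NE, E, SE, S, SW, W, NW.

Taking A as reference: B−A = (-305, -60, +2.3); C−A = (-45, 20, +0.4).
Determinant of the coordinate differences = (-305)·20 − (-45)·(-60) = -8800.
∂T/∂x = [(+2.3)·20 − (+0.4)·(-60)] / -8800 = -0.007955
∂T/∂y = [(-305)·(+0.4) − (-45)·(+2.3)] / -8800 = +0.002102
Steepest decrease is along −∇f = (+0.007955 E, -0.002102 N) → east.

E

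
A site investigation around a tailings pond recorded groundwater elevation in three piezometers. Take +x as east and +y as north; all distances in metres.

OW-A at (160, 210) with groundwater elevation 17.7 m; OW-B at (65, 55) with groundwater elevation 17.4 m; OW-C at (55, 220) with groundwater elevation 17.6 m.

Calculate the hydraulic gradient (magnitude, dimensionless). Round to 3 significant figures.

Differences from OW-A: to OW-B (Δx, Δy, Δh) = (-95, -155, -0.3); to OW-C = (-105, 10, -0.1).
Solve a·Δx + b·Δy = Δh: det = (-95)·10 − (-105)·(-155) = -17225.
∂h/∂x = [(-0.3)·10 − (-0.1)·(-155)] / -17225 = +0.001074
∂h/∂y = [(-95)·(-0.1) − (-105)·(-0.3)] / -17225 = +0.001277
|∇h| = √(0.001074² + 0.001277²) = 0.001669

0.00167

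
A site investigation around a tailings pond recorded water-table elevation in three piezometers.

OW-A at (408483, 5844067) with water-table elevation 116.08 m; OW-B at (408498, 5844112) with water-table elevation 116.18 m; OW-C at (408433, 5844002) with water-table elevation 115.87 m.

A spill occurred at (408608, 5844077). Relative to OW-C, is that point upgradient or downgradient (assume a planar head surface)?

upgradient

Three-point gradient (reference OW-A): Δ to OW-B = (15, 45, +0.10), Δ to OW-C = (-50, -65, -0.21).
∂h/∂x = +0.002314, ∂h/∂y = +0.001451 (det = 1275).
Head at (408608, 5844077) = 116.08 + (+0.002314)·(125) + (+0.001451)·(10) = 116.38 m.
That is higher than the 115.87 m at OW-C, so the point is upgradient.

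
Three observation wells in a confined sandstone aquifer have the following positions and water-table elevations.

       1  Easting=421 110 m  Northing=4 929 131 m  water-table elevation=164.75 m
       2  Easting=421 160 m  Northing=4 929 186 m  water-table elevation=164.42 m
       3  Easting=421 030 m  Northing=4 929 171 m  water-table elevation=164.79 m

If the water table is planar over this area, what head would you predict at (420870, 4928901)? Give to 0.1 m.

166.2 m

Taking 1 as reference: 2−1 = (50, 55, -0.33); 3−1 = (-80, 40, +0.04).
Determinant of the coordinate differences = 50·40 − (-80)·55 = 6400.
∂h/∂x = [(-0.33)·40 − (+0.04)·55] / 6400 = -0.002406
∂h/∂y = [50·(+0.04) − (-80)·(-0.33)] / 6400 = -0.003813
h(420870, 4928901) = 164.75 + (-0.002406)·(-240) + (-0.003813)·(-230) = 164.75 +0.578 +0.877 = 166.204 m.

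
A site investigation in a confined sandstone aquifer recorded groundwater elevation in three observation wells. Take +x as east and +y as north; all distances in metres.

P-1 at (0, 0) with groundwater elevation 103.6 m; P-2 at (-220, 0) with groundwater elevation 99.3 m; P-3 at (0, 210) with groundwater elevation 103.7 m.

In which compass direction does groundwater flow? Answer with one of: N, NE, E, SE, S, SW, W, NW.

∂h/∂x = (99.3 − 103.6) / (-220 − 0) = +0.01955
∂h/∂y = (103.7 − 103.6) / (210 − 0) = +0.0004762
Flow = −∇h = (-0.01955 east, -0.0004762 north), which points west.

W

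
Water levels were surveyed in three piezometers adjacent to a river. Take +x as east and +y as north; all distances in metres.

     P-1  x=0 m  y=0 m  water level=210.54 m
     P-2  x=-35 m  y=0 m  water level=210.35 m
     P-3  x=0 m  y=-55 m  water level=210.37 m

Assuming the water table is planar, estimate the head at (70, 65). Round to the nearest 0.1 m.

∂h/∂x = (210.35 − 210.54) / (-35 − 0) = +0.005429
∂h/∂y = (210.37 − 210.54) / (-55 − 0) = +0.003091
h(70, 65) = 210.54 + (+0.005429)·(70) + (+0.003091)·(65) = 210.54 +0.380 +0.201 = 211.121 m.

211.1 m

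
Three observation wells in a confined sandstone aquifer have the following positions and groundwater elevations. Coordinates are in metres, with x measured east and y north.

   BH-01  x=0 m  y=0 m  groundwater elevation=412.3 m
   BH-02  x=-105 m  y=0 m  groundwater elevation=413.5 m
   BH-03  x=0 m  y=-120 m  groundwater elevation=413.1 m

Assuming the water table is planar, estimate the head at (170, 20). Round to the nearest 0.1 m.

410.2 m

∂h/∂x = (413.5 − 412.3) / (-105 − 0) = -0.01143
∂h/∂y = (413.1 − 412.3) / (-120 − 0) = -0.006667
h(170, 20) = 412.3 + (-0.01143)·(170) + (-0.006667)·(20) = 412.3 -1.943 -0.133 = 410.224 m.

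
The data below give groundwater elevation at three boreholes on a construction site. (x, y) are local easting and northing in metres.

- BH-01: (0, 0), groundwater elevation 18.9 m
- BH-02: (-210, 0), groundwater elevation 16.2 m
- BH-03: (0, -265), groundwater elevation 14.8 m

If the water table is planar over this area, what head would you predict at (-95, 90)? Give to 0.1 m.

∂h/∂x = (16.2 − 18.9) / (-210 − 0) = +0.01286
∂h/∂y = (14.8 − 18.9) / (-265 − 0) = +0.01547
h(-95, 90) = 18.9 + (+0.01286)·(-95) + (+0.01547)·(90) = 18.9 -1.221 +1.392 = 19.071 m.

19.1 m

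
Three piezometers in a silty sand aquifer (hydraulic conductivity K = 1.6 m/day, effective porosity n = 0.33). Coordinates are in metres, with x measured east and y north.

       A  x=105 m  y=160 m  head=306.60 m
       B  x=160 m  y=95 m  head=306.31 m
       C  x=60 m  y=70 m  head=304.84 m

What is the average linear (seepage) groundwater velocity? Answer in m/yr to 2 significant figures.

32 m/yr

Three-point gradient (reference A): Δ to B = (55, -65, -0.29), Δ to C = (-45, -90, -1.76).
∂h/∂x = +0.01121, ∂h/∂y = +0.01395 (det = -7875).
|∇h| = √(0.01121² + 0.01395²) = 0.0179
Seepage velocity v = K·i/n = 1.6 × 0.0179 / 0.33 = 0.08679 m/day = 31.7 m/yr.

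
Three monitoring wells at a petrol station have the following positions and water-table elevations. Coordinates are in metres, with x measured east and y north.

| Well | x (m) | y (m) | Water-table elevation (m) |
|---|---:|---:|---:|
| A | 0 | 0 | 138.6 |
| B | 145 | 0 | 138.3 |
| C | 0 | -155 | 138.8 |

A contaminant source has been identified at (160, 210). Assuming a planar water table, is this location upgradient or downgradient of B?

∂h/∂x = (138.3 − 138.6) / (145 − 0) = -0.002069
∂h/∂y = (138.8 − 138.6) / (-155 − 0) = -0.001290
Head at (160, 210) = 138.6 + (-0.002069)·(160) + (-0.001290)·(210) = 138.00 m.
That is lower than the 138.3 m at B, so the point is downgradient.

downgradient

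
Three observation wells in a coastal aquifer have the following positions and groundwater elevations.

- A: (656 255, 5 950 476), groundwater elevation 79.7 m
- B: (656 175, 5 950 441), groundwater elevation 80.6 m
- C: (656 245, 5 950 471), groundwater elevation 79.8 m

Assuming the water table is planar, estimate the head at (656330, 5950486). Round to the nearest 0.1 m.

Differences from A: to B (Δx, Δy, Δh) = (-80, -35, +0.9); to C = (-10, -5, +0.1).
Solve a·Δx + b·Δy = Δh: det = (-80)·(-5) − (-10)·(-35) = 50.
∂h/∂x = [(+0.9)·(-5) − (+0.1)·(-35)] / 50 = -0.02000
∂h/∂y = [(-80)·(+0.1) − (-10)·(+0.9)] / 50 = +0.02000
h(656330, 5950486) = 79.7 + (-0.02000)·(75) + (+0.02000)·(10) = 79.7 -1.500 +0.200 = 78.400 m.

78.4 m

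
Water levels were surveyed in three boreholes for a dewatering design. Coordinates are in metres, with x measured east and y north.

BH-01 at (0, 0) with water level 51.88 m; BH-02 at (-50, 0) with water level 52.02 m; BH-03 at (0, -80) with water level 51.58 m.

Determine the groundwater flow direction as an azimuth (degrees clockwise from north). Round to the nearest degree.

∂h/∂x = (52.02 − 51.88) / (-50 − 0) = -0.002800
∂h/∂y = (51.58 − 51.88) / (-80 − 0) = +0.003750
Flow direction (−∇h) has components (+0.002800 E, -0.003750 N).
Azimuth = atan2(E, N) = atan2(+0.002800, -0.003750) = 143.3° ≈ 143°.

143°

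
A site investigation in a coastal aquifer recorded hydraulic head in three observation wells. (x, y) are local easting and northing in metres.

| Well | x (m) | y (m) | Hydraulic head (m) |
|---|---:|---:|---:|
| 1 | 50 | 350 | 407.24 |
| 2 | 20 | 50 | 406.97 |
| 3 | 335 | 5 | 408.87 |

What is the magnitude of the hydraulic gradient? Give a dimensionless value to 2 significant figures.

0.0061

Taking 1 as reference: 2−1 = (-30, -300, -0.27); 3−1 = (285, -345, +1.63).
Determinant of the coordinate differences = (-30)·(-345) − 285·(-300) = 95850.
∂h/∂x = [(-0.27)·(-345) − (+1.63)·(-300)] / 95850 = +0.006074
∂h/∂y = [(-30)·(+1.63) − 285·(-0.27)] / 95850 = +0.0002926
|∇h| = √(0.006074² + 0.0002926²) = 0.006081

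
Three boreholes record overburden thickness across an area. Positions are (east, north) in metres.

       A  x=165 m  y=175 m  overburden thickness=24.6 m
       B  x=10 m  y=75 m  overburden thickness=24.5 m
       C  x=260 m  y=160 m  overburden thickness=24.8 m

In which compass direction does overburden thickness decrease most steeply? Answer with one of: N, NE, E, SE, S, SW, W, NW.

With d = a·x + b·y + c and A as origin, the differences give:
  (-155)·a + (-100)·b = -0.1
  95·a + (-15)·b = +0.2
Eliminate b (×(-15) and ×(-100), subtract): 11825·a = 21.50 → a = ∂d/∂x = +0.001818
Back-substitute: b = ∂d/∂y = -0.001818.
Steepest decrease is along −∇f = (-0.001818 E, +0.001818 N) → northwest.

NW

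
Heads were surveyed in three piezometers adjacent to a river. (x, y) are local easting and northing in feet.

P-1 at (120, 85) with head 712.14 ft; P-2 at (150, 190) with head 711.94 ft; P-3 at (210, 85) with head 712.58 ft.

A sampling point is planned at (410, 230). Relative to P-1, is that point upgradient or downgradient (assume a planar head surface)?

Taking P-1 as reference: P-2−P-1 = (30, 105, -0.20); P-3−P-1 = (90, 0, +0.44).
Determinant of the coordinate differences = 30·0 − 90·105 = -9450.
∂h/∂x = [(-0.20)·0 − (+0.44)·105] / -9450 = +0.004889
∂h/∂y = [30·(+0.44) − 90·(-0.20)] / -9450 = -0.003302
Head at (410, 230) = 712.14 + (+0.004889)·(290) + (-0.003302)·(145) = 713.08 ft.
That is higher than the 712.14 ft at P-1, so the point is upgradient.

upgradient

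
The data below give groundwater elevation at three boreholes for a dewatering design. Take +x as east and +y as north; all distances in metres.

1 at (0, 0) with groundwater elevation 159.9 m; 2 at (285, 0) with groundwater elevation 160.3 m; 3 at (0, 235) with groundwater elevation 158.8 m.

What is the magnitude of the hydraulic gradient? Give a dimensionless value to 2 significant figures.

0.0049

∂h/∂x = (160.3 − 159.9) / (285 − 0) = +0.001404
∂h/∂y = (158.8 − 159.9) / (235 − 0) = -0.004681
|∇h| = √(0.001404² + -0.004681²) = 0.004887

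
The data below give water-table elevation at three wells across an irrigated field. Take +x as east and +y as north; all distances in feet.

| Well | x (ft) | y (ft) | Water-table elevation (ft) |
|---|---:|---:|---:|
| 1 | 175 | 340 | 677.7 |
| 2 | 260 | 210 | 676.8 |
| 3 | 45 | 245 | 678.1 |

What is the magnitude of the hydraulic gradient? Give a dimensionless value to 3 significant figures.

0.00643

Taking 1 as reference: 2−1 = (85, -130, -0.9); 3−1 = (-130, -95, +0.4).
Determinant of the coordinate differences = 85·(-95) − (-130)·(-130) = -24975.
∂h/∂x = [(-0.9)·(-95) − (+0.4)·(-130)] / -24975 = -0.005506
∂h/∂y = [85·(+0.4) − (-130)·(-0.9)] / -24975 = +0.003323
|∇h| = √(-0.005506² + 0.003323²) = 0.006431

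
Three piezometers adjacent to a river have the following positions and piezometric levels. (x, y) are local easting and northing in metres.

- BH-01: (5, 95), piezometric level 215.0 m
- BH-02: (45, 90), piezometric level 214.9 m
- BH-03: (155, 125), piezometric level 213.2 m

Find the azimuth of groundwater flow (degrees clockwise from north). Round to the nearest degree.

With h = a·x + b·y + c and BH-01 as origin, the differences give:
  40·a + (-5)·b = -0.1
  150·a + 30·b = -1.8
Eliminate b (×30 and ×(-5), subtract): 1950·a = -12.00 → a = ∂h/∂x = -0.006154
Back-substitute: b = ∂h/∂y = -0.02923.
Flow direction (−∇h) has components (+0.006154 E, +0.02923 N).
Azimuth = atan2(E, N) = atan2(+0.006154, +0.02923) = 11.9° ≈ 012°.

012°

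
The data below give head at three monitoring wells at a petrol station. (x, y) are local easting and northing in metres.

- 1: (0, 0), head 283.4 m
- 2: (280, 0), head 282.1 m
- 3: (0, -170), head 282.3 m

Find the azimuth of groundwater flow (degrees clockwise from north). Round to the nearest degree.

144°

∂h/∂x = (282.1 − 283.4) / (280 − 0) = -0.004643
∂h/∂y = (282.3 − 283.4) / (-170 − 0) = +0.006471
Flow direction (−∇h) has components (+0.004643 E, -0.006471 N).
Azimuth = atan2(E, N) = atan2(+0.004643, -0.006471) = 144.3° ≈ 144°.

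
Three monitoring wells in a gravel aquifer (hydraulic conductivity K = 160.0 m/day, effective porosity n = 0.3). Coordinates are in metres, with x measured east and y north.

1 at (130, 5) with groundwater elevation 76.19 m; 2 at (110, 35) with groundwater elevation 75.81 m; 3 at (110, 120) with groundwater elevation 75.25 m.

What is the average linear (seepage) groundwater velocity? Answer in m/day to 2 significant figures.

6.0 m/day

Taking 1 as reference: 2−1 = (-20, 30, -0.38); 3−1 = (-20, 115, -0.94).
Solve a·Δx + b·Δy = Δh: det = (-20)·115 − (-20)·30 = -1700.
∂h/∂x = [(-0.38)·115 − (-0.94)·30] / -1700 = +0.009118
∂h/∂y = [(-20)·(-0.94) − (-20)·(-0.38)] / -1700 = -0.006588
|∇h| = √(0.009118² + -0.006588²) = 0.01125
Seepage velocity v = K·i/n = 160.0 × 0.01125 / 0.3 = 6 m/day.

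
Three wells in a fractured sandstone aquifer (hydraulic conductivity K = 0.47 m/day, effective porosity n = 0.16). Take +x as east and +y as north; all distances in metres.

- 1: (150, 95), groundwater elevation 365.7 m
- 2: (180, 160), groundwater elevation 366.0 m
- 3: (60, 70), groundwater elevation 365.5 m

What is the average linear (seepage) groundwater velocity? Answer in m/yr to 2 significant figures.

Three-point gradient (reference 1): Δ to 2 = (30, 65, +0.3), Δ to 3 = (-90, -25, -0.2).
∂h/∂x = +0.001078, ∂h/∂y = +0.004118 (det = 5100).
|∇h| = √(0.001078² + 0.004118²) = 0.004257
Seepage velocity v = K·i/n = 0.47 × 0.004257 / 0.16 = 0.0125 m/day = 4.566 m/yr.

4.6 m/yr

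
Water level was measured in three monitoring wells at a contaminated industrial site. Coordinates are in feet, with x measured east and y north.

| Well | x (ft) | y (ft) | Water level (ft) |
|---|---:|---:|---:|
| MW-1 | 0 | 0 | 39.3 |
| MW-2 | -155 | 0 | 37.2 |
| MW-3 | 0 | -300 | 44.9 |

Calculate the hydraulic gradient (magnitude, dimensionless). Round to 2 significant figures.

0.023

∂h/∂x = (37.2 − 39.3) / (-155 − 0) = +0.01355
∂h/∂y = (44.9 − 39.3) / (-300 − 0) = -0.01867
|∇h| = √(0.01355² + -0.01867²) = 0.02307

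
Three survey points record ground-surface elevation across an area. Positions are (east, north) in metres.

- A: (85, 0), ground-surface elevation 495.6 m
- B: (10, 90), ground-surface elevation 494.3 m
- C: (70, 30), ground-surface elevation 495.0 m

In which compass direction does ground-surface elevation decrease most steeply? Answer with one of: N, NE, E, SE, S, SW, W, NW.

With z = a·x + b·y + c and A as origin, the differences give:
  (-75)·a + 90·b = -1.3
  (-15)·a + 30·b = -0.6
Eliminate b (×30 and ×90, subtract): -900·a = 15.00 → a = ∂z/∂x = -0.01667
Back-substitute: b = ∂z/∂y = -0.02833.
Steepest decrease is along −∇f = (+0.01667 E, +0.02833 N) → northeast.

NE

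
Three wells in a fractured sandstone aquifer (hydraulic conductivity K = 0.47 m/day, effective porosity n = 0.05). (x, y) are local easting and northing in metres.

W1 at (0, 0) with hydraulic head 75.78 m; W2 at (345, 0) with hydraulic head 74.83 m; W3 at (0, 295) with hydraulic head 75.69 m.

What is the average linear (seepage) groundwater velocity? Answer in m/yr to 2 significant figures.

9.5 m/yr

∂h/∂x = (74.83 − 75.78) / (345 − 0) = -0.002754
∂h/∂y = (75.69 − 75.78) / (295 − 0) = -0.0003051
|∇h| = √(-0.002754² + -0.0003051²) = 0.002771
Seepage velocity v = K·i/n = 0.47 × 0.002771 / 0.05 = 0.02605 m/day = 9.515 m/yr.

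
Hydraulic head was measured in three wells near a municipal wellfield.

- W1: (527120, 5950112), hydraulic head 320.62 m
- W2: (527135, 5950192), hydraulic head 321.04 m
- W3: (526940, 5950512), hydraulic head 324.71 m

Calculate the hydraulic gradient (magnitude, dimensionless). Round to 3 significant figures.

With h = a·x + b·y + c and W1 as origin, the differences give:
  15·a + 80·b = +0.42
  (-180)·a + 400·b = +4.09
Eliminate b (×400 and ×80, subtract): 20400·a = -159.200 → a = ∂h/∂x = -0.007804
Back-substitute: b = ∂h/∂y = +0.006713.
|∇h| = √(-0.007804² + 0.006713²) = 0.01029

0.0103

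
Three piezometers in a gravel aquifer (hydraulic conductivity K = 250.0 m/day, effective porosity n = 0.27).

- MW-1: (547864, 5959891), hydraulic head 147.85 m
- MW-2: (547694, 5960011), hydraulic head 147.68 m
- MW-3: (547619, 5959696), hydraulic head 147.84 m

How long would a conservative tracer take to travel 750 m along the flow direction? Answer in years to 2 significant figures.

2.6 years

With h = a·x + b·y + c and MW-1 as origin, the differences give:
  (-170)·a + 120·b = -0.17
  (-245)·a + (-195)·b = -0.01
Eliminate b (×(-195) and ×120, subtract): 62550·a = 34.350 → a = ∂h/∂x = +0.0005492
Back-substitute: b = ∂h/∂y = -0.0006387.
|∇h| = √(0.0005492² + -0.0006387²) = 0.0008424
Seepage velocity v = K·i/n = 250.0 × 0.0008424 / 0.27 = 0.78 m/day.
t = 750 / 0.78 = 961.5 days = 2.63 years.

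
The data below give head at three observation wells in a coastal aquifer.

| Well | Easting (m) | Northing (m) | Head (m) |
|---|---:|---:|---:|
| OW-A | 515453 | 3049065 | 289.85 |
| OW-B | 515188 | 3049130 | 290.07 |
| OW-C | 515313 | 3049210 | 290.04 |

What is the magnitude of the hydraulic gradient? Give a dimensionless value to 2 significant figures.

Differences from OW-A: to OW-B (Δx, Δy, Δh) = (-265, 65, +0.22); to OW-C = (-140, 145, +0.19).
Determinant of the coordinate differences = (-265)·145 − (-140)·65 = -29325.
∂h/∂x = [(+0.22)·145 − (+0.19)·65] / -29325 = -0.0006667
∂h/∂y = [(-265)·(+0.19) − (-140)·(+0.22)] / -29325 = +0.0006667
|∇h| = √(-0.0006667² + 0.0006667²) = 0.0009429

0.00094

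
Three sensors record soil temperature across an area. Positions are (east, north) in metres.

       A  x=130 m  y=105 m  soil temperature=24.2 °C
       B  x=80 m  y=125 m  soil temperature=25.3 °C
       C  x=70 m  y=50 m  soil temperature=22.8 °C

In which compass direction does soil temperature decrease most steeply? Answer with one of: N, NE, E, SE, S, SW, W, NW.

S

With T = a·x + b·y + c and A as origin, the differences give:
  (-50)·a + 20·b = +1.1
  (-60)·a + (-55)·b = -1.4
Eliminate b (×(-55) and ×20, subtract): 3950·a = -32.50 → a = ∂T/∂x = -0.008228
Back-substitute: b = ∂T/∂y = +0.03443.
Steepest decrease is along −∇f = (+0.008228 E, -0.03443 N) → south.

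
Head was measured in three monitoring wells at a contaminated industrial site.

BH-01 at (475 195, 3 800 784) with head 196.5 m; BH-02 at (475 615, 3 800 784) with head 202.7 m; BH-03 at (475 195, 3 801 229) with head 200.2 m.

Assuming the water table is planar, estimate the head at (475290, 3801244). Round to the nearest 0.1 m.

201.7 m

∂h/∂x = (202.7 − 196.5) / (475615 − 475195) = +0.01476
∂h/∂y = (200.2 − 196.5) / (3801229 − 3800784) = +0.008315
h(475290, 3801244) = 196.5 + (+0.01476)·(95) + (+0.008315)·(460) = 196.5 +1.402 +3.825 = 201.727 m.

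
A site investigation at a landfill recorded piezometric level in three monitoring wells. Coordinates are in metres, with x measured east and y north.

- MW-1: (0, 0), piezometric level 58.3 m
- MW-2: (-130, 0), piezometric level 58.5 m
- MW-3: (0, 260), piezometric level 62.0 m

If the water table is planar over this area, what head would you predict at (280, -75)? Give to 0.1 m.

56.8 m

∂h/∂x = (58.5 − 58.3) / (-130 − 0) = -0.001538
∂h/∂y = (62.0 − 58.3) / (260 − 0) = +0.01423
h(280, -75) = 58.3 + (-0.001538)·(280) + (+0.01423)·(-75) = 58.3 -0.431 -1.067 = 56.802 m.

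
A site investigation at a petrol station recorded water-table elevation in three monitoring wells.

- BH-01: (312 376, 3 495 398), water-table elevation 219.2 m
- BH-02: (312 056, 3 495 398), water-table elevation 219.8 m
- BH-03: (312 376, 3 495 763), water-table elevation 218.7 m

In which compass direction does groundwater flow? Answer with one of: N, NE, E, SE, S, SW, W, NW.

∂h/∂x = (219.8 − 219.2) / (312056 − 312376) = -0.001875
∂h/∂y = (218.7 − 219.2) / (3495763 − 3495398) = -0.001370
Flow = −∇h = (+0.001875 east, +0.001370 north), which points northeast.

NE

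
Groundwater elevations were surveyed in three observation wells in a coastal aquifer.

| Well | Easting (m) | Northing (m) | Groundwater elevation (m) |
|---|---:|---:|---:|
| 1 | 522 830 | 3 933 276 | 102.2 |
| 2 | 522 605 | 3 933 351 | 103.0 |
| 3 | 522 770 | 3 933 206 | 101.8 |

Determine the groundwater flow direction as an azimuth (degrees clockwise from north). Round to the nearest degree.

169°

Differences from 1: to 2 (Δx, Δy, Δh) = (-225, 75, +0.8); to 3 = (-60, -70, -0.4).
Solve a·Δx + b·Δy = Δh: det = (-225)·(-70) − (-60)·75 = 20250.
∂h/∂x = [(+0.8)·(-70) − (-0.4)·75] / 20250 = -0.001284
∂h/∂y = [(-225)·(-0.4) − (-60)·(+0.8)] / 20250 = +0.006815
Flow direction (−∇h) has components (+0.001284 E, -0.006815 N).
Azimuth = atan2(E, N) = atan2(+0.001284, -0.006815) = 169.3° ≈ 169°.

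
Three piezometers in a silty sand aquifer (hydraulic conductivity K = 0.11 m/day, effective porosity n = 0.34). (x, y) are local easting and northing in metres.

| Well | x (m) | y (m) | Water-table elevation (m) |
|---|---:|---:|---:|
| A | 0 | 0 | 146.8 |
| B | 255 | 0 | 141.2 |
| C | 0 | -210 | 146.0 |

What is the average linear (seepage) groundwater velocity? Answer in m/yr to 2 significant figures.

2.6 m/yr

∂h/∂x = (141.2 − 146.8) / (255 − 0) = -0.02196
∂h/∂y = (146.0 − 146.8) / (-210 − 0) = +0.003810
|∇h| = √(-0.02196² + 0.003810²) = 0.02229
Seepage velocity v = K·i/n = 0.11 × 0.02229 / 0.34 = 0.007211 m/day = 2.634 m/yr.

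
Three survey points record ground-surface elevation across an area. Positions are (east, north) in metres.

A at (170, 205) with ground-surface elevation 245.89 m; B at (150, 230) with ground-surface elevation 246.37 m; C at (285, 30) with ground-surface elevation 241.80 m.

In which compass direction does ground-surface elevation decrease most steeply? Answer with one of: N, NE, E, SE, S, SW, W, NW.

Differences from A: to B (Δx, Δy, Δh) = (-20, 25, +0.48); to C = (115, -175, -4.09).
Solve a·Δx + b·Δy = Δz: det = (-20)·(-175) − 115·25 = 625.
∂z/∂x = [(+0.48)·(-175) − (-4.09)·25] / 625 = +0.02920
∂z/∂y = [(-20)·(-4.09) − 115·(+0.48)] / 625 = +0.04256
Steepest decrease is along −∇f = (-0.02920 E, -0.04256 N) → southwest.

SW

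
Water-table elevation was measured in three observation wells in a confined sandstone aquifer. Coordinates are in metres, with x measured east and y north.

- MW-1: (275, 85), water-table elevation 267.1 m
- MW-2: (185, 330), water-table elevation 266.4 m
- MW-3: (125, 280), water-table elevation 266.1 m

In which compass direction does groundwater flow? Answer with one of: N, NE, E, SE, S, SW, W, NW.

W

With h = a·x + b·y + c and MW-1 as origin, the differences give:
  (-90)·a + 245·b = -0.7
  (-150)·a + 195·b = -1.0
Eliminate b (×195 and ×245, subtract): 19200·a = 108.50 → a = ∂h/∂x = +0.005651
Back-substitute: b = ∂h/∂y = -0.0007813.
Flow = −∇h = (-0.005651 east, +0.0007813 north), which points west.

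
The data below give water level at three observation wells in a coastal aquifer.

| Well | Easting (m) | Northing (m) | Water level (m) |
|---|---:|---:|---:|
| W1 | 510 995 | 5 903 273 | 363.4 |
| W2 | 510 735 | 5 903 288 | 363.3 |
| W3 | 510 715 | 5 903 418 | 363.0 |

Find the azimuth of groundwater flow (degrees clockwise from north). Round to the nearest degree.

354°

Differences from W1: to W2 (Δx, Δy, Δh) = (-260, 15, -0.1); to W3 = (-280, 145, -0.4).
Determinant of the coordinate differences = (-260)·145 − (-280)·15 = -33500.
∂h/∂x = [(-0.1)·145 − (-0.4)·15] / -33500 = +0.0002537
∂h/∂y = [(-260)·(-0.4) − (-280)·(-0.1)] / -33500 = -0.002269
Flow direction (−∇h) has components (-0.0002537 E, +0.002269 N).
Azimuth = atan2(E, N) = atan2(-0.0002537, +0.002269) = 353.6° ≈ 354°.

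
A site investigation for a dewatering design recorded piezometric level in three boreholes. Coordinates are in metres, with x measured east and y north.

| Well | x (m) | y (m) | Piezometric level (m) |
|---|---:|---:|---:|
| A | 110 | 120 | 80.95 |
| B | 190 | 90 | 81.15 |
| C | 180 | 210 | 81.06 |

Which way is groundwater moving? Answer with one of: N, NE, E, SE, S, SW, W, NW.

Taking A as reference: B−A = (80, -30, +0.20); C−A = (70, 90, +0.11).
Determinant of the coordinate differences = 80·90 − 70·(-30) = 9300.
∂h/∂x = [(+0.20)·90 − (+0.11)·(-30)] / 9300 = +0.002290
∂h/∂y = [80·(+0.11) − 70·(+0.20)] / 9300 = -0.0005591
Flow = −∇h = (-0.002290 east, +0.0005591 north), which points west.

W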